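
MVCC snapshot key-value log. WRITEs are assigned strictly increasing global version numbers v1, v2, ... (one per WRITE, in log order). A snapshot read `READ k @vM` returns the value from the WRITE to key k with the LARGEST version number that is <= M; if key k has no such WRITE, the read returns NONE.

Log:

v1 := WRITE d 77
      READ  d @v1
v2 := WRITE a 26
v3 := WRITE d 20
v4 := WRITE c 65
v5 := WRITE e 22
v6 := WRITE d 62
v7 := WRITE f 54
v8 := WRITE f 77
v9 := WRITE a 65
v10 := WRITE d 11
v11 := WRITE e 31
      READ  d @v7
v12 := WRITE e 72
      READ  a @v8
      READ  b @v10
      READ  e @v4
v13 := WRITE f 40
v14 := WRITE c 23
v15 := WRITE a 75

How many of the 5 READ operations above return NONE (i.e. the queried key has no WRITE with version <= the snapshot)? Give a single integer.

v1: WRITE d=77  (d history now [(1, 77)])
READ d @v1: history=[(1, 77)] -> pick v1 -> 77
v2: WRITE a=26  (a history now [(2, 26)])
v3: WRITE d=20  (d history now [(1, 77), (3, 20)])
v4: WRITE c=65  (c history now [(4, 65)])
v5: WRITE e=22  (e history now [(5, 22)])
v6: WRITE d=62  (d history now [(1, 77), (3, 20), (6, 62)])
v7: WRITE f=54  (f history now [(7, 54)])
v8: WRITE f=77  (f history now [(7, 54), (8, 77)])
v9: WRITE a=65  (a history now [(2, 26), (9, 65)])
v10: WRITE d=11  (d history now [(1, 77), (3, 20), (6, 62), (10, 11)])
v11: WRITE e=31  (e history now [(5, 22), (11, 31)])
READ d @v7: history=[(1, 77), (3, 20), (6, 62), (10, 11)] -> pick v6 -> 62
v12: WRITE e=72  (e history now [(5, 22), (11, 31), (12, 72)])
READ a @v8: history=[(2, 26), (9, 65)] -> pick v2 -> 26
READ b @v10: history=[] -> no version <= 10 -> NONE
READ e @v4: history=[(5, 22), (11, 31), (12, 72)] -> no version <= 4 -> NONE
v13: WRITE f=40  (f history now [(7, 54), (8, 77), (13, 40)])
v14: WRITE c=23  (c history now [(4, 65), (14, 23)])
v15: WRITE a=75  (a history now [(2, 26), (9, 65), (15, 75)])
Read results in order: ['77', '62', '26', 'NONE', 'NONE']
NONE count = 2

Answer: 2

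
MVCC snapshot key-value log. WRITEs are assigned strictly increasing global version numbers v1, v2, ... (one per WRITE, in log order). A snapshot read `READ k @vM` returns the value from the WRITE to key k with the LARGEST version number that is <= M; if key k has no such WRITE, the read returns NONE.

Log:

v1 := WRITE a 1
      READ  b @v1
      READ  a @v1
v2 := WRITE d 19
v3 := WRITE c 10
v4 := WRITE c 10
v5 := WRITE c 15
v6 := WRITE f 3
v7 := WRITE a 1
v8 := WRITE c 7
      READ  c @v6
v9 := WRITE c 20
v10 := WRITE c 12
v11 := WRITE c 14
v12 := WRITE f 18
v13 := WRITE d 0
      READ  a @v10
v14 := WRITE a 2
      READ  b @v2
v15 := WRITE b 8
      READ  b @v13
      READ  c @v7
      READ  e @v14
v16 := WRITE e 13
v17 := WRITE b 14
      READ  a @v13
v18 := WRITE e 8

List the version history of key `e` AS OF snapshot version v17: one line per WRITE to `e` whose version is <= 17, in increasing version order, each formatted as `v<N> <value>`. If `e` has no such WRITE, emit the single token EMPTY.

Scan writes for key=e with version <= 17:
  v1 WRITE a 1 -> skip
  v2 WRITE d 19 -> skip
  v3 WRITE c 10 -> skip
  v4 WRITE c 10 -> skip
  v5 WRITE c 15 -> skip
  v6 WRITE f 3 -> skip
  v7 WRITE a 1 -> skip
  v8 WRITE c 7 -> skip
  v9 WRITE c 20 -> skip
  v10 WRITE c 12 -> skip
  v11 WRITE c 14 -> skip
  v12 WRITE f 18 -> skip
  v13 WRITE d 0 -> skip
  v14 WRITE a 2 -> skip
  v15 WRITE b 8 -> skip
  v16 WRITE e 13 -> keep
  v17 WRITE b 14 -> skip
  v18 WRITE e 8 -> drop (> snap)
Collected: [(16, 13)]

Answer: v16 13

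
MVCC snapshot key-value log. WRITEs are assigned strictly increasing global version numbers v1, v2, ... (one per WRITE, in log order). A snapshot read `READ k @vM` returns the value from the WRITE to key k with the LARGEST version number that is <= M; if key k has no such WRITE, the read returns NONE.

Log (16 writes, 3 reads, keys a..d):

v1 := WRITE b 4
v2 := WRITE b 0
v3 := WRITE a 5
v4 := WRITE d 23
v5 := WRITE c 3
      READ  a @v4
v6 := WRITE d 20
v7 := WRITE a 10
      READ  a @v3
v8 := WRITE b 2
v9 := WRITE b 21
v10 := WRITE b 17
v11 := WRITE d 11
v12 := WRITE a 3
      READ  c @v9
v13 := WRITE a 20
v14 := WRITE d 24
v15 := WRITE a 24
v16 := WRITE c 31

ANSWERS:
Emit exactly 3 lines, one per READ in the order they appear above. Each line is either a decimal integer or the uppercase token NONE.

v1: WRITE b=4  (b history now [(1, 4)])
v2: WRITE b=0  (b history now [(1, 4), (2, 0)])
v3: WRITE a=5  (a history now [(3, 5)])
v4: WRITE d=23  (d history now [(4, 23)])
v5: WRITE c=3  (c history now [(5, 3)])
READ a @v4: history=[(3, 5)] -> pick v3 -> 5
v6: WRITE d=20  (d history now [(4, 23), (6, 20)])
v7: WRITE a=10  (a history now [(3, 5), (7, 10)])
READ a @v3: history=[(3, 5), (7, 10)] -> pick v3 -> 5
v8: WRITE b=2  (b history now [(1, 4), (2, 0), (8, 2)])
v9: WRITE b=21  (b history now [(1, 4), (2, 0), (8, 2), (9, 21)])
v10: WRITE b=17  (b history now [(1, 4), (2, 0), (8, 2), (9, 21), (10, 17)])
v11: WRITE d=11  (d history now [(4, 23), (6, 20), (11, 11)])
v12: WRITE a=3  (a history now [(3, 5), (7, 10), (12, 3)])
READ c @v9: history=[(5, 3)] -> pick v5 -> 3
v13: WRITE a=20  (a history now [(3, 5), (7, 10), (12, 3), (13, 20)])
v14: WRITE d=24  (d history now [(4, 23), (6, 20), (11, 11), (14, 24)])
v15: WRITE a=24  (a history now [(3, 5), (7, 10), (12, 3), (13, 20), (15, 24)])
v16: WRITE c=31  (c history now [(5, 3), (16, 31)])

Answer: 5
5
3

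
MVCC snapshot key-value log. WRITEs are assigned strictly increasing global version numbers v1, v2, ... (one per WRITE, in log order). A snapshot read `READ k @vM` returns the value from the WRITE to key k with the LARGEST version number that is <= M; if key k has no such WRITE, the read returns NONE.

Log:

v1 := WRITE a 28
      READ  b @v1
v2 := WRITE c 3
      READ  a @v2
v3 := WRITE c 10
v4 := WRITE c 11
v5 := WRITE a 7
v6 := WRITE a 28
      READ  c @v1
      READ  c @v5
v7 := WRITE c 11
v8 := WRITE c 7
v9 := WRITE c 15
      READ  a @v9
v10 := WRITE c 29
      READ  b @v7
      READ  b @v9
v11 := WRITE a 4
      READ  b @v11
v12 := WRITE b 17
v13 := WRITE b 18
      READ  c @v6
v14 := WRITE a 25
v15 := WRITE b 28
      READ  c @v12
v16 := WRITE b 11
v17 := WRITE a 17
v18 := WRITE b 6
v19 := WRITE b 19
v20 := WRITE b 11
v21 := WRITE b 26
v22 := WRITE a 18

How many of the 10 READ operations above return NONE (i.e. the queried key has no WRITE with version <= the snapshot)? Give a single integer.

Answer: 5

Derivation:
v1: WRITE a=28  (a history now [(1, 28)])
READ b @v1: history=[] -> no version <= 1 -> NONE
v2: WRITE c=3  (c history now [(2, 3)])
READ a @v2: history=[(1, 28)] -> pick v1 -> 28
v3: WRITE c=10  (c history now [(2, 3), (3, 10)])
v4: WRITE c=11  (c history now [(2, 3), (3, 10), (4, 11)])
v5: WRITE a=7  (a history now [(1, 28), (5, 7)])
v6: WRITE a=28  (a history now [(1, 28), (5, 7), (6, 28)])
READ c @v1: history=[(2, 3), (3, 10), (4, 11)] -> no version <= 1 -> NONE
READ c @v5: history=[(2, 3), (3, 10), (4, 11)] -> pick v4 -> 11
v7: WRITE c=11  (c history now [(2, 3), (3, 10), (4, 11), (7, 11)])
v8: WRITE c=7  (c history now [(2, 3), (3, 10), (4, 11), (7, 11), (8, 7)])
v9: WRITE c=15  (c history now [(2, 3), (3, 10), (4, 11), (7, 11), (8, 7), (9, 15)])
READ a @v9: history=[(1, 28), (5, 7), (6, 28)] -> pick v6 -> 28
v10: WRITE c=29  (c history now [(2, 3), (3, 10), (4, 11), (7, 11), (8, 7), (9, 15), (10, 29)])
READ b @v7: history=[] -> no version <= 7 -> NONE
READ b @v9: history=[] -> no version <= 9 -> NONE
v11: WRITE a=4  (a history now [(1, 28), (5, 7), (6, 28), (11, 4)])
READ b @v11: history=[] -> no version <= 11 -> NONE
v12: WRITE b=17  (b history now [(12, 17)])
v13: WRITE b=18  (b history now [(12, 17), (13, 18)])
READ c @v6: history=[(2, 3), (3, 10), (4, 11), (7, 11), (8, 7), (9, 15), (10, 29)] -> pick v4 -> 11
v14: WRITE a=25  (a history now [(1, 28), (5, 7), (6, 28), (11, 4), (14, 25)])
v15: WRITE b=28  (b history now [(12, 17), (13, 18), (15, 28)])
READ c @v12: history=[(2, 3), (3, 10), (4, 11), (7, 11), (8, 7), (9, 15), (10, 29)] -> pick v10 -> 29
v16: WRITE b=11  (b history now [(12, 17), (13, 18), (15, 28), (16, 11)])
v17: WRITE a=17  (a history now [(1, 28), (5, 7), (6, 28), (11, 4), (14, 25), (17, 17)])
v18: WRITE b=6  (b history now [(12, 17), (13, 18), (15, 28), (16, 11), (18, 6)])
v19: WRITE b=19  (b history now [(12, 17), (13, 18), (15, 28), (16, 11), (18, 6), (19, 19)])
v20: WRITE b=11  (b history now [(12, 17), (13, 18), (15, 28), (16, 11), (18, 6), (19, 19), (20, 11)])
v21: WRITE b=26  (b history now [(12, 17), (13, 18), (15, 28), (16, 11), (18, 6), (19, 19), (20, 11), (21, 26)])
v22: WRITE a=18  (a history now [(1, 28), (5, 7), (6, 28), (11, 4), (14, 25), (17, 17), (22, 18)])
Read results in order: ['NONE', '28', 'NONE', '11', '28', 'NONE', 'NONE', 'NONE', '11', '29']
NONE count = 5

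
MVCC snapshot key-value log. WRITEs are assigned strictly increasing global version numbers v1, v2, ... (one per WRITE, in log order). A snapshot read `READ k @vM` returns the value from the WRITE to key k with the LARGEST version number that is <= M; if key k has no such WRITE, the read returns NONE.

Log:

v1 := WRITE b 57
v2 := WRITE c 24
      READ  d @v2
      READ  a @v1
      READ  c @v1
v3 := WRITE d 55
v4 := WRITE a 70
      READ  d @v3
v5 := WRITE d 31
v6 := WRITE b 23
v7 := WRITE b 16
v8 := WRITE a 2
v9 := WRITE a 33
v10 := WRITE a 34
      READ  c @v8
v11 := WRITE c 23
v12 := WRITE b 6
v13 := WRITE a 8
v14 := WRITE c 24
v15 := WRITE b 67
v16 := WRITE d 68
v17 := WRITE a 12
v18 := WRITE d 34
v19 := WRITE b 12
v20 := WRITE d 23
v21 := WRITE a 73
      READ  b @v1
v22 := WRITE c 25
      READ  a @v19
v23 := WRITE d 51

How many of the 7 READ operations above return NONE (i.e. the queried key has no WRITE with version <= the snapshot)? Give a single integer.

Answer: 3

Derivation:
v1: WRITE b=57  (b history now [(1, 57)])
v2: WRITE c=24  (c history now [(2, 24)])
READ d @v2: history=[] -> no version <= 2 -> NONE
READ a @v1: history=[] -> no version <= 1 -> NONE
READ c @v1: history=[(2, 24)] -> no version <= 1 -> NONE
v3: WRITE d=55  (d history now [(3, 55)])
v4: WRITE a=70  (a history now [(4, 70)])
READ d @v3: history=[(3, 55)] -> pick v3 -> 55
v5: WRITE d=31  (d history now [(3, 55), (5, 31)])
v6: WRITE b=23  (b history now [(1, 57), (6, 23)])
v7: WRITE b=16  (b history now [(1, 57), (6, 23), (7, 16)])
v8: WRITE a=2  (a history now [(4, 70), (8, 2)])
v9: WRITE a=33  (a history now [(4, 70), (8, 2), (9, 33)])
v10: WRITE a=34  (a history now [(4, 70), (8, 2), (9, 33), (10, 34)])
READ c @v8: history=[(2, 24)] -> pick v2 -> 24
v11: WRITE c=23  (c history now [(2, 24), (11, 23)])
v12: WRITE b=6  (b history now [(1, 57), (6, 23), (7, 16), (12, 6)])
v13: WRITE a=8  (a history now [(4, 70), (8, 2), (9, 33), (10, 34), (13, 8)])
v14: WRITE c=24  (c history now [(2, 24), (11, 23), (14, 24)])
v15: WRITE b=67  (b history now [(1, 57), (6, 23), (7, 16), (12, 6), (15, 67)])
v16: WRITE d=68  (d history now [(3, 55), (5, 31), (16, 68)])
v17: WRITE a=12  (a history now [(4, 70), (8, 2), (9, 33), (10, 34), (13, 8), (17, 12)])
v18: WRITE d=34  (d history now [(3, 55), (5, 31), (16, 68), (18, 34)])
v19: WRITE b=12  (b history now [(1, 57), (6, 23), (7, 16), (12, 6), (15, 67), (19, 12)])
v20: WRITE d=23  (d history now [(3, 55), (5, 31), (16, 68), (18, 34), (20, 23)])
v21: WRITE a=73  (a history now [(4, 70), (8, 2), (9, 33), (10, 34), (13, 8), (17, 12), (21, 73)])
READ b @v1: history=[(1, 57), (6, 23), (7, 16), (12, 6), (15, 67), (19, 12)] -> pick v1 -> 57
v22: WRITE c=25  (c history now [(2, 24), (11, 23), (14, 24), (22, 25)])
READ a @v19: history=[(4, 70), (8, 2), (9, 33), (10, 34), (13, 8), (17, 12), (21, 73)] -> pick v17 -> 12
v23: WRITE d=51  (d history now [(3, 55), (5, 31), (16, 68), (18, 34), (20, 23), (23, 51)])
Read results in order: ['NONE', 'NONE', 'NONE', '55', '24', '57', '12']
NONE count = 3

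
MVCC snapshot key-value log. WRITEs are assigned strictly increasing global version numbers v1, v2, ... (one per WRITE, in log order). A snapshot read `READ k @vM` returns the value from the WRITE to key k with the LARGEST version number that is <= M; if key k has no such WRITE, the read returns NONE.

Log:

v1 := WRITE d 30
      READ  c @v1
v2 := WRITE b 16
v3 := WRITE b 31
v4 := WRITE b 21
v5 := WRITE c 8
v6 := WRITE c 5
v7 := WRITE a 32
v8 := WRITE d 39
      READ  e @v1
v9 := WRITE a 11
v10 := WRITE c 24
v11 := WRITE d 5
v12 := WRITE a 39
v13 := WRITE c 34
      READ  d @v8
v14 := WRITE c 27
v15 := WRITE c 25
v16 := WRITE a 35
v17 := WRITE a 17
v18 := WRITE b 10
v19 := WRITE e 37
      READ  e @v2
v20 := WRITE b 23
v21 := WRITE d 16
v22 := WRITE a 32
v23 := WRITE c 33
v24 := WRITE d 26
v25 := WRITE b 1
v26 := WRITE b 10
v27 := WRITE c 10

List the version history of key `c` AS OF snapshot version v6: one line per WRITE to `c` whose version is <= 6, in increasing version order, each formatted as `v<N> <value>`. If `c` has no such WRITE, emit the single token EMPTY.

Scan writes for key=c with version <= 6:
  v1 WRITE d 30 -> skip
  v2 WRITE b 16 -> skip
  v3 WRITE b 31 -> skip
  v4 WRITE b 21 -> skip
  v5 WRITE c 8 -> keep
  v6 WRITE c 5 -> keep
  v7 WRITE a 32 -> skip
  v8 WRITE d 39 -> skip
  v9 WRITE a 11 -> skip
  v10 WRITE c 24 -> drop (> snap)
  v11 WRITE d 5 -> skip
  v12 WRITE a 39 -> skip
  v13 WRITE c 34 -> drop (> snap)
  v14 WRITE c 27 -> drop (> snap)
  v15 WRITE c 25 -> drop (> snap)
  v16 WRITE a 35 -> skip
  v17 WRITE a 17 -> skip
  v18 WRITE b 10 -> skip
  v19 WRITE e 37 -> skip
  v20 WRITE b 23 -> skip
  v21 WRITE d 16 -> skip
  v22 WRITE a 32 -> skip
  v23 WRITE c 33 -> drop (> snap)
  v24 WRITE d 26 -> skip
  v25 WRITE b 1 -> skip
  v26 WRITE b 10 -> skip
  v27 WRITE c 10 -> drop (> snap)
Collected: [(5, 8), (6, 5)]

Answer: v5 8
v6 5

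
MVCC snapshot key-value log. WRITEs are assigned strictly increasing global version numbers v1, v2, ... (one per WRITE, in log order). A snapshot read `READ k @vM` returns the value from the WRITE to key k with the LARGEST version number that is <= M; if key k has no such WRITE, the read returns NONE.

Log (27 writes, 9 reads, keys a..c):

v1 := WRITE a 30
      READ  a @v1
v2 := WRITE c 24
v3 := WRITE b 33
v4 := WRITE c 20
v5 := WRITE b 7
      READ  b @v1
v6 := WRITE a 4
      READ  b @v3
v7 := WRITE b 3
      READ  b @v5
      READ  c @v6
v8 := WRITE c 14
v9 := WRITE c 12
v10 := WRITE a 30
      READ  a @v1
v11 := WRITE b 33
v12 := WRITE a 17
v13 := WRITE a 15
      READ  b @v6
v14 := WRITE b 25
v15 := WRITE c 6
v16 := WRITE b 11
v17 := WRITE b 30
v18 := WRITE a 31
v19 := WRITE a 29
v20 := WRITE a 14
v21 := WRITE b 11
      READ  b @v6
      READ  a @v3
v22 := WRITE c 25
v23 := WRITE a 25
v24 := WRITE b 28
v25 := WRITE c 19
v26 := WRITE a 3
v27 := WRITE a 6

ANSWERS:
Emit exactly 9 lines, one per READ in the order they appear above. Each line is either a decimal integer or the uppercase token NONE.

Answer: 30
NONE
33
7
20
30
7
7
30

Derivation:
v1: WRITE a=30  (a history now [(1, 30)])
READ a @v1: history=[(1, 30)] -> pick v1 -> 30
v2: WRITE c=24  (c history now [(2, 24)])
v3: WRITE b=33  (b history now [(3, 33)])
v4: WRITE c=20  (c history now [(2, 24), (4, 20)])
v5: WRITE b=7  (b history now [(3, 33), (5, 7)])
READ b @v1: history=[(3, 33), (5, 7)] -> no version <= 1 -> NONE
v6: WRITE a=4  (a history now [(1, 30), (6, 4)])
READ b @v3: history=[(3, 33), (5, 7)] -> pick v3 -> 33
v7: WRITE b=3  (b history now [(3, 33), (5, 7), (7, 3)])
READ b @v5: history=[(3, 33), (5, 7), (7, 3)] -> pick v5 -> 7
READ c @v6: history=[(2, 24), (4, 20)] -> pick v4 -> 20
v8: WRITE c=14  (c history now [(2, 24), (4, 20), (8, 14)])
v9: WRITE c=12  (c history now [(2, 24), (4, 20), (8, 14), (9, 12)])
v10: WRITE a=30  (a history now [(1, 30), (6, 4), (10, 30)])
READ a @v1: history=[(1, 30), (6, 4), (10, 30)] -> pick v1 -> 30
v11: WRITE b=33  (b history now [(3, 33), (5, 7), (7, 3), (11, 33)])
v12: WRITE a=17  (a history now [(1, 30), (6, 4), (10, 30), (12, 17)])
v13: WRITE a=15  (a history now [(1, 30), (6, 4), (10, 30), (12, 17), (13, 15)])
READ b @v6: history=[(3, 33), (5, 7), (7, 3), (11, 33)] -> pick v5 -> 7
v14: WRITE b=25  (b history now [(3, 33), (5, 7), (7, 3), (11, 33), (14, 25)])
v15: WRITE c=6  (c history now [(2, 24), (4, 20), (8, 14), (9, 12), (15, 6)])
v16: WRITE b=11  (b history now [(3, 33), (5, 7), (7, 3), (11, 33), (14, 25), (16, 11)])
v17: WRITE b=30  (b history now [(3, 33), (5, 7), (7, 3), (11, 33), (14, 25), (16, 11), (17, 30)])
v18: WRITE a=31  (a history now [(1, 30), (6, 4), (10, 30), (12, 17), (13, 15), (18, 31)])
v19: WRITE a=29  (a history now [(1, 30), (6, 4), (10, 30), (12, 17), (13, 15), (18, 31), (19, 29)])
v20: WRITE a=14  (a history now [(1, 30), (6, 4), (10, 30), (12, 17), (13, 15), (18, 31), (19, 29), (20, 14)])
v21: WRITE b=11  (b history now [(3, 33), (5, 7), (7, 3), (11, 33), (14, 25), (16, 11), (17, 30), (21, 11)])
READ b @v6: history=[(3, 33), (5, 7), (7, 3), (11, 33), (14, 25), (16, 11), (17, 30), (21, 11)] -> pick v5 -> 7
READ a @v3: history=[(1, 30), (6, 4), (10, 30), (12, 17), (13, 15), (18, 31), (19, 29), (20, 14)] -> pick v1 -> 30
v22: WRITE c=25  (c history now [(2, 24), (4, 20), (8, 14), (9, 12), (15, 6), (22, 25)])
v23: WRITE a=25  (a history now [(1, 30), (6, 4), (10, 30), (12, 17), (13, 15), (18, 31), (19, 29), (20, 14), (23, 25)])
v24: WRITE b=28  (b history now [(3, 33), (5, 7), (7, 3), (11, 33), (14, 25), (16, 11), (17, 30), (21, 11), (24, 28)])
v25: WRITE c=19  (c history now [(2, 24), (4, 20), (8, 14), (9, 12), (15, 6), (22, 25), (25, 19)])
v26: WRITE a=3  (a history now [(1, 30), (6, 4), (10, 30), (12, 17), (13, 15), (18, 31), (19, 29), (20, 14), (23, 25), (26, 3)])
v27: WRITE a=6  (a history now [(1, 30), (6, 4), (10, 30), (12, 17), (13, 15), (18, 31), (19, 29), (20, 14), (23, 25), (26, 3), (27, 6)])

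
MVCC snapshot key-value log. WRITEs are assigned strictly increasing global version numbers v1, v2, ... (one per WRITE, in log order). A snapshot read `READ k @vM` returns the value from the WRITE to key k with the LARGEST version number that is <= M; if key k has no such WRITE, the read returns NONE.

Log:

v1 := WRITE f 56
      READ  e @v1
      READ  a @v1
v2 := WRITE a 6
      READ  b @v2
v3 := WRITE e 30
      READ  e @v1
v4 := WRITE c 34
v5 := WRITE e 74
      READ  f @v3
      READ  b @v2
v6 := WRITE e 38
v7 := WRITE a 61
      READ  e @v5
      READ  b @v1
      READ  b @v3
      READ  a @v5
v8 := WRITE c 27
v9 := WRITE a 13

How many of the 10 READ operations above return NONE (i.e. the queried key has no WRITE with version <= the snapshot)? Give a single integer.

Answer: 7

Derivation:
v1: WRITE f=56  (f history now [(1, 56)])
READ e @v1: history=[] -> no version <= 1 -> NONE
READ a @v1: history=[] -> no version <= 1 -> NONE
v2: WRITE a=6  (a history now [(2, 6)])
READ b @v2: history=[] -> no version <= 2 -> NONE
v3: WRITE e=30  (e history now [(3, 30)])
READ e @v1: history=[(3, 30)] -> no version <= 1 -> NONE
v4: WRITE c=34  (c history now [(4, 34)])
v5: WRITE e=74  (e history now [(3, 30), (5, 74)])
READ f @v3: history=[(1, 56)] -> pick v1 -> 56
READ b @v2: history=[] -> no version <= 2 -> NONE
v6: WRITE e=38  (e history now [(3, 30), (5, 74), (6, 38)])
v7: WRITE a=61  (a history now [(2, 6), (7, 61)])
READ e @v5: history=[(3, 30), (5, 74), (6, 38)] -> pick v5 -> 74
READ b @v1: history=[] -> no version <= 1 -> NONE
READ b @v3: history=[] -> no version <= 3 -> NONE
READ a @v5: history=[(2, 6), (7, 61)] -> pick v2 -> 6
v8: WRITE c=27  (c history now [(4, 34), (8, 27)])
v9: WRITE a=13  (a history now [(2, 6), (7, 61), (9, 13)])
Read results in order: ['NONE', 'NONE', 'NONE', 'NONE', '56', 'NONE', '74', 'NONE', 'NONE', '6']
NONE count = 7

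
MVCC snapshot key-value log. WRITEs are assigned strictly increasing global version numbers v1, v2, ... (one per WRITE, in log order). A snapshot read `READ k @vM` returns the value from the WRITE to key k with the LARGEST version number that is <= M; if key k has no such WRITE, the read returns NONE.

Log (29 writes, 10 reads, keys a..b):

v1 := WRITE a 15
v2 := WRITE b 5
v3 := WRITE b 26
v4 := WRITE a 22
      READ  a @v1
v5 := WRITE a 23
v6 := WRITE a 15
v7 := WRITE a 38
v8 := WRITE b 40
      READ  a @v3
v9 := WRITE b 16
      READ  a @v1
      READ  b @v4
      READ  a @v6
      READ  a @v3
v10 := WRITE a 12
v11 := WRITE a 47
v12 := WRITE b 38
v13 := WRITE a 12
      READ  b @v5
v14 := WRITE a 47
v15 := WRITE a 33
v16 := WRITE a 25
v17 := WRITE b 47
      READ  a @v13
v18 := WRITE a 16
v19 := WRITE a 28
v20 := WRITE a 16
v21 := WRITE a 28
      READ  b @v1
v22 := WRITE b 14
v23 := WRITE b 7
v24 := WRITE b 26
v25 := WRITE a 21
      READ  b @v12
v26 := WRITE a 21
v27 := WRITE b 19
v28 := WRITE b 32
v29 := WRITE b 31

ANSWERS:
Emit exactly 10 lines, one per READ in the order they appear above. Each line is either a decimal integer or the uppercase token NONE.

Answer: 15
15
15
26
15
15
26
12
NONE
38

Derivation:
v1: WRITE a=15  (a history now [(1, 15)])
v2: WRITE b=5  (b history now [(2, 5)])
v3: WRITE b=26  (b history now [(2, 5), (3, 26)])
v4: WRITE a=22  (a history now [(1, 15), (4, 22)])
READ a @v1: history=[(1, 15), (4, 22)] -> pick v1 -> 15
v5: WRITE a=23  (a history now [(1, 15), (4, 22), (5, 23)])
v6: WRITE a=15  (a history now [(1, 15), (4, 22), (5, 23), (6, 15)])
v7: WRITE a=38  (a history now [(1, 15), (4, 22), (5, 23), (6, 15), (7, 38)])
v8: WRITE b=40  (b history now [(2, 5), (3, 26), (8, 40)])
READ a @v3: history=[(1, 15), (4, 22), (5, 23), (6, 15), (7, 38)] -> pick v1 -> 15
v9: WRITE b=16  (b history now [(2, 5), (3, 26), (8, 40), (9, 16)])
READ a @v1: history=[(1, 15), (4, 22), (5, 23), (6, 15), (7, 38)] -> pick v1 -> 15
READ b @v4: history=[(2, 5), (3, 26), (8, 40), (9, 16)] -> pick v3 -> 26
READ a @v6: history=[(1, 15), (4, 22), (5, 23), (6, 15), (7, 38)] -> pick v6 -> 15
READ a @v3: history=[(1, 15), (4, 22), (5, 23), (6, 15), (7, 38)] -> pick v1 -> 15
v10: WRITE a=12  (a history now [(1, 15), (4, 22), (5, 23), (6, 15), (7, 38), (10, 12)])
v11: WRITE a=47  (a history now [(1, 15), (4, 22), (5, 23), (6, 15), (7, 38), (10, 12), (11, 47)])
v12: WRITE b=38  (b history now [(2, 5), (3, 26), (8, 40), (9, 16), (12, 38)])
v13: WRITE a=12  (a history now [(1, 15), (4, 22), (5, 23), (6, 15), (7, 38), (10, 12), (11, 47), (13, 12)])
READ b @v5: history=[(2, 5), (3, 26), (8, 40), (9, 16), (12, 38)] -> pick v3 -> 26
v14: WRITE a=47  (a history now [(1, 15), (4, 22), (5, 23), (6, 15), (7, 38), (10, 12), (11, 47), (13, 12), (14, 47)])
v15: WRITE a=33  (a history now [(1, 15), (4, 22), (5, 23), (6, 15), (7, 38), (10, 12), (11, 47), (13, 12), (14, 47), (15, 33)])
v16: WRITE a=25  (a history now [(1, 15), (4, 22), (5, 23), (6, 15), (7, 38), (10, 12), (11, 47), (13, 12), (14, 47), (15, 33), (16, 25)])
v17: WRITE b=47  (b history now [(2, 5), (3, 26), (8, 40), (9, 16), (12, 38), (17, 47)])
READ a @v13: history=[(1, 15), (4, 22), (5, 23), (6, 15), (7, 38), (10, 12), (11, 47), (13, 12), (14, 47), (15, 33), (16, 25)] -> pick v13 -> 12
v18: WRITE a=16  (a history now [(1, 15), (4, 22), (5, 23), (6, 15), (7, 38), (10, 12), (11, 47), (13, 12), (14, 47), (15, 33), (16, 25), (18, 16)])
v19: WRITE a=28  (a history now [(1, 15), (4, 22), (5, 23), (6, 15), (7, 38), (10, 12), (11, 47), (13, 12), (14, 47), (15, 33), (16, 25), (18, 16), (19, 28)])
v20: WRITE a=16  (a history now [(1, 15), (4, 22), (5, 23), (6, 15), (7, 38), (10, 12), (11, 47), (13, 12), (14, 47), (15, 33), (16, 25), (18, 16), (19, 28), (20, 16)])
v21: WRITE a=28  (a history now [(1, 15), (4, 22), (5, 23), (6, 15), (7, 38), (10, 12), (11, 47), (13, 12), (14, 47), (15, 33), (16, 25), (18, 16), (19, 28), (20, 16), (21, 28)])
READ b @v1: history=[(2, 5), (3, 26), (8, 40), (9, 16), (12, 38), (17, 47)] -> no version <= 1 -> NONE
v22: WRITE b=14  (b history now [(2, 5), (3, 26), (8, 40), (9, 16), (12, 38), (17, 47), (22, 14)])
v23: WRITE b=7  (b history now [(2, 5), (3, 26), (8, 40), (9, 16), (12, 38), (17, 47), (22, 14), (23, 7)])
v24: WRITE b=26  (b history now [(2, 5), (3, 26), (8, 40), (9, 16), (12, 38), (17, 47), (22, 14), (23, 7), (24, 26)])
v25: WRITE a=21  (a history now [(1, 15), (4, 22), (5, 23), (6, 15), (7, 38), (10, 12), (11, 47), (13, 12), (14, 47), (15, 33), (16, 25), (18, 16), (19, 28), (20, 16), (21, 28), (25, 21)])
READ b @v12: history=[(2, 5), (3, 26), (8, 40), (9, 16), (12, 38), (17, 47), (22, 14), (23, 7), (24, 26)] -> pick v12 -> 38
v26: WRITE a=21  (a history now [(1, 15), (4, 22), (5, 23), (6, 15), (7, 38), (10, 12), (11, 47), (13, 12), (14, 47), (15, 33), (16, 25), (18, 16), (19, 28), (20, 16), (21, 28), (25, 21), (26, 21)])
v27: WRITE b=19  (b history now [(2, 5), (3, 26), (8, 40), (9, 16), (12, 38), (17, 47), (22, 14), (23, 7), (24, 26), (27, 19)])
v28: WRITE b=32  (b history now [(2, 5), (3, 26), (8, 40), (9, 16), (12, 38), (17, 47), (22, 14), (23, 7), (24, 26), (27, 19), (28, 32)])
v29: WRITE b=31  (b history now [(2, 5), (3, 26), (8, 40), (9, 16), (12, 38), (17, 47), (22, 14), (23, 7), (24, 26), (27, 19), (28, 32), (29, 31)])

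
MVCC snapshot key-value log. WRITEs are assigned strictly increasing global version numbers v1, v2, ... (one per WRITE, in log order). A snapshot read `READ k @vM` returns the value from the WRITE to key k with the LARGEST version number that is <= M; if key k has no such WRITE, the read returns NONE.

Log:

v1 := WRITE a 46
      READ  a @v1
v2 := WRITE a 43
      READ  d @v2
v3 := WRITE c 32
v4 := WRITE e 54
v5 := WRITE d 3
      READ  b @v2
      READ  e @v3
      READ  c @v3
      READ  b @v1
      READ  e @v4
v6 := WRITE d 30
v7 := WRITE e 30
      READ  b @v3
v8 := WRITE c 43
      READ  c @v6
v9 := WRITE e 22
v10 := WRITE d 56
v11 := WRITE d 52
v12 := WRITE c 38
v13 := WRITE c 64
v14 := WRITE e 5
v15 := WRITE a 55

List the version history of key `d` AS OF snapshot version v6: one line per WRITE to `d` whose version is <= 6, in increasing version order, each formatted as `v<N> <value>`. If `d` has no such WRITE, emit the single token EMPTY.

Answer: v5 3
v6 30

Derivation:
Scan writes for key=d with version <= 6:
  v1 WRITE a 46 -> skip
  v2 WRITE a 43 -> skip
  v3 WRITE c 32 -> skip
  v4 WRITE e 54 -> skip
  v5 WRITE d 3 -> keep
  v6 WRITE d 30 -> keep
  v7 WRITE e 30 -> skip
  v8 WRITE c 43 -> skip
  v9 WRITE e 22 -> skip
  v10 WRITE d 56 -> drop (> snap)
  v11 WRITE d 52 -> drop (> snap)
  v12 WRITE c 38 -> skip
  v13 WRITE c 64 -> skip
  v14 WRITE e 5 -> skip
  v15 WRITE a 55 -> skip
Collected: [(5, 3), (6, 30)]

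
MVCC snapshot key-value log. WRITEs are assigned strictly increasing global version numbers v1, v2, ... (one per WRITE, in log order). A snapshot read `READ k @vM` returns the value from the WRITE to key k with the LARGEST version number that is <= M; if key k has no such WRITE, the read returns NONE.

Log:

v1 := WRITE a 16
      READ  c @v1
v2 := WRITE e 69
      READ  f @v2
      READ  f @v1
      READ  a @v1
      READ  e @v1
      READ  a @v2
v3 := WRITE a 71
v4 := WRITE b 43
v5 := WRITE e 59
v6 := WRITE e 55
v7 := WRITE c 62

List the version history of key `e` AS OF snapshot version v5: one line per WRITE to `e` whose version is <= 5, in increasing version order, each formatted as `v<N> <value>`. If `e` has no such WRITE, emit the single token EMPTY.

Scan writes for key=e with version <= 5:
  v1 WRITE a 16 -> skip
  v2 WRITE e 69 -> keep
  v3 WRITE a 71 -> skip
  v4 WRITE b 43 -> skip
  v5 WRITE e 59 -> keep
  v6 WRITE e 55 -> drop (> snap)
  v7 WRITE c 62 -> skip
Collected: [(2, 69), (5, 59)]

Answer: v2 69
v5 59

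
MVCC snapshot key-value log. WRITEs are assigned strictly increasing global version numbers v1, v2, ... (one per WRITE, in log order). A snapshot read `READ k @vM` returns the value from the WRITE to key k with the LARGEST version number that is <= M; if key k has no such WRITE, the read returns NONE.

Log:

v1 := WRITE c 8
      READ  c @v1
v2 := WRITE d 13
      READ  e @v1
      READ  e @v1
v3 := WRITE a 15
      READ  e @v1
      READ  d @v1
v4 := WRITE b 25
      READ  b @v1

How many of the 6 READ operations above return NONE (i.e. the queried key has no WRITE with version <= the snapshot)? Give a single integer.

v1: WRITE c=8  (c history now [(1, 8)])
READ c @v1: history=[(1, 8)] -> pick v1 -> 8
v2: WRITE d=13  (d history now [(2, 13)])
READ e @v1: history=[] -> no version <= 1 -> NONE
READ e @v1: history=[] -> no version <= 1 -> NONE
v3: WRITE a=15  (a history now [(3, 15)])
READ e @v1: history=[] -> no version <= 1 -> NONE
READ d @v1: history=[(2, 13)] -> no version <= 1 -> NONE
v4: WRITE b=25  (b history now [(4, 25)])
READ b @v1: history=[(4, 25)] -> no version <= 1 -> NONE
Read results in order: ['8', 'NONE', 'NONE', 'NONE', 'NONE', 'NONE']
NONE count = 5

Answer: 5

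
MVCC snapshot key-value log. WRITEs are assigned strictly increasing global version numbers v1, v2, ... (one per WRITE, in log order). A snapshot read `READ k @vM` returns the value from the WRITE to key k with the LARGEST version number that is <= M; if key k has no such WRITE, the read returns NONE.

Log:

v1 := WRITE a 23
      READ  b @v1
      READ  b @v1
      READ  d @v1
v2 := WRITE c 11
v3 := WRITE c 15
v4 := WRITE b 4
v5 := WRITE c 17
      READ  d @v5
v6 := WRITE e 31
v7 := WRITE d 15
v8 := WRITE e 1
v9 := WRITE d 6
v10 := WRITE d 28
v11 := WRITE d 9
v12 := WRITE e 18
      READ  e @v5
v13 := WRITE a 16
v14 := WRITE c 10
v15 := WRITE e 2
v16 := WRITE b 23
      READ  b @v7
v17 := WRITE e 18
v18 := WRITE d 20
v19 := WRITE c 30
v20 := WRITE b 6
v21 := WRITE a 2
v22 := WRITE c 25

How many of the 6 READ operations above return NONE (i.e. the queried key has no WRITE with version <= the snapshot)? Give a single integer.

Answer: 5

Derivation:
v1: WRITE a=23  (a history now [(1, 23)])
READ b @v1: history=[] -> no version <= 1 -> NONE
READ b @v1: history=[] -> no version <= 1 -> NONE
READ d @v1: history=[] -> no version <= 1 -> NONE
v2: WRITE c=11  (c history now [(2, 11)])
v3: WRITE c=15  (c history now [(2, 11), (3, 15)])
v4: WRITE b=4  (b history now [(4, 4)])
v5: WRITE c=17  (c history now [(2, 11), (3, 15), (5, 17)])
READ d @v5: history=[] -> no version <= 5 -> NONE
v6: WRITE e=31  (e history now [(6, 31)])
v7: WRITE d=15  (d history now [(7, 15)])
v8: WRITE e=1  (e history now [(6, 31), (8, 1)])
v9: WRITE d=6  (d history now [(7, 15), (9, 6)])
v10: WRITE d=28  (d history now [(7, 15), (9, 6), (10, 28)])
v11: WRITE d=9  (d history now [(7, 15), (9, 6), (10, 28), (11, 9)])
v12: WRITE e=18  (e history now [(6, 31), (8, 1), (12, 18)])
READ e @v5: history=[(6, 31), (8, 1), (12, 18)] -> no version <= 5 -> NONE
v13: WRITE a=16  (a history now [(1, 23), (13, 16)])
v14: WRITE c=10  (c history now [(2, 11), (3, 15), (5, 17), (14, 10)])
v15: WRITE e=2  (e history now [(6, 31), (8, 1), (12, 18), (15, 2)])
v16: WRITE b=23  (b history now [(4, 4), (16, 23)])
READ b @v7: history=[(4, 4), (16, 23)] -> pick v4 -> 4
v17: WRITE e=18  (e history now [(6, 31), (8, 1), (12, 18), (15, 2), (17, 18)])
v18: WRITE d=20  (d history now [(7, 15), (9, 6), (10, 28), (11, 9), (18, 20)])
v19: WRITE c=30  (c history now [(2, 11), (3, 15), (5, 17), (14, 10), (19, 30)])
v20: WRITE b=6  (b history now [(4, 4), (16, 23), (20, 6)])
v21: WRITE a=2  (a history now [(1, 23), (13, 16), (21, 2)])
v22: WRITE c=25  (c history now [(2, 11), (3, 15), (5, 17), (14, 10), (19, 30), (22, 25)])
Read results in order: ['NONE', 'NONE', 'NONE', 'NONE', 'NONE', '4']
NONE count = 5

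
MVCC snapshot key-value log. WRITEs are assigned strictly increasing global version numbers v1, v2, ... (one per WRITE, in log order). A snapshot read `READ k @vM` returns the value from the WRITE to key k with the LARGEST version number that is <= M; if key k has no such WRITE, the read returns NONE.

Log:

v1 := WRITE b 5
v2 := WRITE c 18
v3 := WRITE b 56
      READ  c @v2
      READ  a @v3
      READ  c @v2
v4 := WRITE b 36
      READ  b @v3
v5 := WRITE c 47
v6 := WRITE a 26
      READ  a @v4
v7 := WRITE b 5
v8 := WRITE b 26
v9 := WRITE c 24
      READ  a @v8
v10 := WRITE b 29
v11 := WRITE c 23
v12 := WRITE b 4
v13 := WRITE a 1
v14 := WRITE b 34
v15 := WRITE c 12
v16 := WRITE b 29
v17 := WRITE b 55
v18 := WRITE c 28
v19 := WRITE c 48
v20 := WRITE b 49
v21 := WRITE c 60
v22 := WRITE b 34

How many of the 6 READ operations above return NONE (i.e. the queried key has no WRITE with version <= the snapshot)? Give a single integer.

Answer: 2

Derivation:
v1: WRITE b=5  (b history now [(1, 5)])
v2: WRITE c=18  (c history now [(2, 18)])
v3: WRITE b=56  (b history now [(1, 5), (3, 56)])
READ c @v2: history=[(2, 18)] -> pick v2 -> 18
READ a @v3: history=[] -> no version <= 3 -> NONE
READ c @v2: history=[(2, 18)] -> pick v2 -> 18
v4: WRITE b=36  (b history now [(1, 5), (3, 56), (4, 36)])
READ b @v3: history=[(1, 5), (3, 56), (4, 36)] -> pick v3 -> 56
v5: WRITE c=47  (c history now [(2, 18), (5, 47)])
v6: WRITE a=26  (a history now [(6, 26)])
READ a @v4: history=[(6, 26)] -> no version <= 4 -> NONE
v7: WRITE b=5  (b history now [(1, 5), (3, 56), (4, 36), (7, 5)])
v8: WRITE b=26  (b history now [(1, 5), (3, 56), (4, 36), (7, 5), (8, 26)])
v9: WRITE c=24  (c history now [(2, 18), (5, 47), (9, 24)])
READ a @v8: history=[(6, 26)] -> pick v6 -> 26
v10: WRITE b=29  (b history now [(1, 5), (3, 56), (4, 36), (7, 5), (8, 26), (10, 29)])
v11: WRITE c=23  (c history now [(2, 18), (5, 47), (9, 24), (11, 23)])
v12: WRITE b=4  (b history now [(1, 5), (3, 56), (4, 36), (7, 5), (8, 26), (10, 29), (12, 4)])
v13: WRITE a=1  (a history now [(6, 26), (13, 1)])
v14: WRITE b=34  (b history now [(1, 5), (3, 56), (4, 36), (7, 5), (8, 26), (10, 29), (12, 4), (14, 34)])
v15: WRITE c=12  (c history now [(2, 18), (5, 47), (9, 24), (11, 23), (15, 12)])
v16: WRITE b=29  (b history now [(1, 5), (3, 56), (4, 36), (7, 5), (8, 26), (10, 29), (12, 4), (14, 34), (16, 29)])
v17: WRITE b=55  (b history now [(1, 5), (3, 56), (4, 36), (7, 5), (8, 26), (10, 29), (12, 4), (14, 34), (16, 29), (17, 55)])
v18: WRITE c=28  (c history now [(2, 18), (5, 47), (9, 24), (11, 23), (15, 12), (18, 28)])
v19: WRITE c=48  (c history now [(2, 18), (5, 47), (9, 24), (11, 23), (15, 12), (18, 28), (19, 48)])
v20: WRITE b=49  (b history now [(1, 5), (3, 56), (4, 36), (7, 5), (8, 26), (10, 29), (12, 4), (14, 34), (16, 29), (17, 55), (20, 49)])
v21: WRITE c=60  (c history now [(2, 18), (5, 47), (9, 24), (11, 23), (15, 12), (18, 28), (19, 48), (21, 60)])
v22: WRITE b=34  (b history now [(1, 5), (3, 56), (4, 36), (7, 5), (8, 26), (10, 29), (12, 4), (14, 34), (16, 29), (17, 55), (20, 49), (22, 34)])
Read results in order: ['18', 'NONE', '18', '56', 'NONE', '26']
NONE count = 2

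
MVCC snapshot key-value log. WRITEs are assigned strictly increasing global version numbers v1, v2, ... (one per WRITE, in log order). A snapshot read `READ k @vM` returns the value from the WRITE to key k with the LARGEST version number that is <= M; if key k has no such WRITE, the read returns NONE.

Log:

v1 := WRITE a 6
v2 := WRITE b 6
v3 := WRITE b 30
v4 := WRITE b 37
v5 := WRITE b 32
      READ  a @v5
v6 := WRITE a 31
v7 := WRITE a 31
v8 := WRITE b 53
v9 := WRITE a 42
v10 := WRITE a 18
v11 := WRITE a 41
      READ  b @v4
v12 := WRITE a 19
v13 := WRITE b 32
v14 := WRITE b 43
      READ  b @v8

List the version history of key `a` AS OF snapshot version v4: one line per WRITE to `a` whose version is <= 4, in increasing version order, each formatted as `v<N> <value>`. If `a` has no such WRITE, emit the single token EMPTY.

Answer: v1 6

Derivation:
Scan writes for key=a with version <= 4:
  v1 WRITE a 6 -> keep
  v2 WRITE b 6 -> skip
  v3 WRITE b 30 -> skip
  v4 WRITE b 37 -> skip
  v5 WRITE b 32 -> skip
  v6 WRITE a 31 -> drop (> snap)
  v7 WRITE a 31 -> drop (> snap)
  v8 WRITE b 53 -> skip
  v9 WRITE a 42 -> drop (> snap)
  v10 WRITE a 18 -> drop (> snap)
  v11 WRITE a 41 -> drop (> snap)
  v12 WRITE a 19 -> drop (> snap)
  v13 WRITE b 32 -> skip
  v14 WRITE b 43 -> skip
Collected: [(1, 6)]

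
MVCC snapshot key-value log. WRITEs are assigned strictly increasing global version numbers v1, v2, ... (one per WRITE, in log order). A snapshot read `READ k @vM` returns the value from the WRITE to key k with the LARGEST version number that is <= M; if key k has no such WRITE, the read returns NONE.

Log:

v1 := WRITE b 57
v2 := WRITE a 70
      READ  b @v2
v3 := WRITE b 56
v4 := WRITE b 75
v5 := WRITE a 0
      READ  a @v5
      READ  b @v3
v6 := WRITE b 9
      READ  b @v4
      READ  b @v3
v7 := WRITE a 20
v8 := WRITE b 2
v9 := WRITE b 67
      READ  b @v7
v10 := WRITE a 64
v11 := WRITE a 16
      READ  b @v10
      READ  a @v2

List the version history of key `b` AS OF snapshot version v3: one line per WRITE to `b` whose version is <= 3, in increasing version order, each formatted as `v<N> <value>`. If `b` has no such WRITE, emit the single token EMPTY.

Scan writes for key=b with version <= 3:
  v1 WRITE b 57 -> keep
  v2 WRITE a 70 -> skip
  v3 WRITE b 56 -> keep
  v4 WRITE b 75 -> drop (> snap)
  v5 WRITE a 0 -> skip
  v6 WRITE b 9 -> drop (> snap)
  v7 WRITE a 20 -> skip
  v8 WRITE b 2 -> drop (> snap)
  v9 WRITE b 67 -> drop (> snap)
  v10 WRITE a 64 -> skip
  v11 WRITE a 16 -> skip
Collected: [(1, 57), (3, 56)]

Answer: v1 57
v3 56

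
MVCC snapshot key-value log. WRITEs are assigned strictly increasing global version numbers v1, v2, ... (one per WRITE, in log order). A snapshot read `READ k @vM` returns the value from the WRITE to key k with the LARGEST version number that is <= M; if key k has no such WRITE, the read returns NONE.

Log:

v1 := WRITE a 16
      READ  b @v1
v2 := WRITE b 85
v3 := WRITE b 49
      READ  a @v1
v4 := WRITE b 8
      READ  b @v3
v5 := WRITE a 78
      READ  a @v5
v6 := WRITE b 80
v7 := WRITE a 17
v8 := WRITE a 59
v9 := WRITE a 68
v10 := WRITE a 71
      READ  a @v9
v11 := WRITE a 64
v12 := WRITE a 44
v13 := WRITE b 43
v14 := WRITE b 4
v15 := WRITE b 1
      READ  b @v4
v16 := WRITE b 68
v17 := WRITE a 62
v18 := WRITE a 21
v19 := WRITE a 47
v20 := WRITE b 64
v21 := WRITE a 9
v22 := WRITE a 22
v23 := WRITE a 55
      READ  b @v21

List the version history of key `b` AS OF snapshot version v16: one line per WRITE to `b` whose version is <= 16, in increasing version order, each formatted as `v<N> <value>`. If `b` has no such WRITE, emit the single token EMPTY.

Scan writes for key=b with version <= 16:
  v1 WRITE a 16 -> skip
  v2 WRITE b 85 -> keep
  v3 WRITE b 49 -> keep
  v4 WRITE b 8 -> keep
  v5 WRITE a 78 -> skip
  v6 WRITE b 80 -> keep
  v7 WRITE a 17 -> skip
  v8 WRITE a 59 -> skip
  v9 WRITE a 68 -> skip
  v10 WRITE a 71 -> skip
  v11 WRITE a 64 -> skip
  v12 WRITE a 44 -> skip
  v13 WRITE b 43 -> keep
  v14 WRITE b 4 -> keep
  v15 WRITE b 1 -> keep
  v16 WRITE b 68 -> keep
  v17 WRITE a 62 -> skip
  v18 WRITE a 21 -> skip
  v19 WRITE a 47 -> skip
  v20 WRITE b 64 -> drop (> snap)
  v21 WRITE a 9 -> skip
  v22 WRITE a 22 -> skip
  v23 WRITE a 55 -> skip
Collected: [(2, 85), (3, 49), (4, 8), (6, 80), (13, 43), (14, 4), (15, 1), (16, 68)]

Answer: v2 85
v3 49
v4 8
v6 80
v13 43
v14 4
v15 1
v16 68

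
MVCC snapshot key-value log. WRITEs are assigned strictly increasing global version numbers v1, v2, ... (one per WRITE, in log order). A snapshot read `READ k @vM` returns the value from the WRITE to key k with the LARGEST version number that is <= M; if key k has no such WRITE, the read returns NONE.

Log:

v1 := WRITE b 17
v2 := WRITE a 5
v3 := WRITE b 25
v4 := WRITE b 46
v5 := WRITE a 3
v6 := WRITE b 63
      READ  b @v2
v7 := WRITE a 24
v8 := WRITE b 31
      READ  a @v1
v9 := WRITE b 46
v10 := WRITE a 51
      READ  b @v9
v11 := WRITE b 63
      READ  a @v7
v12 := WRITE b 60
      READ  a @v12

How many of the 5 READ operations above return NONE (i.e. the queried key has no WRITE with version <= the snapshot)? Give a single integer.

Answer: 1

Derivation:
v1: WRITE b=17  (b history now [(1, 17)])
v2: WRITE a=5  (a history now [(2, 5)])
v3: WRITE b=25  (b history now [(1, 17), (3, 25)])
v4: WRITE b=46  (b history now [(1, 17), (3, 25), (4, 46)])
v5: WRITE a=3  (a history now [(2, 5), (5, 3)])
v6: WRITE b=63  (b history now [(1, 17), (3, 25), (4, 46), (6, 63)])
READ b @v2: history=[(1, 17), (3, 25), (4, 46), (6, 63)] -> pick v1 -> 17
v7: WRITE a=24  (a history now [(2, 5), (5, 3), (7, 24)])
v8: WRITE b=31  (b history now [(1, 17), (3, 25), (4, 46), (6, 63), (8, 31)])
READ a @v1: history=[(2, 5), (5, 3), (7, 24)] -> no version <= 1 -> NONE
v9: WRITE b=46  (b history now [(1, 17), (3, 25), (4, 46), (6, 63), (8, 31), (9, 46)])
v10: WRITE a=51  (a history now [(2, 5), (5, 3), (7, 24), (10, 51)])
READ b @v9: history=[(1, 17), (3, 25), (4, 46), (6, 63), (8, 31), (9, 46)] -> pick v9 -> 46
v11: WRITE b=63  (b history now [(1, 17), (3, 25), (4, 46), (6, 63), (8, 31), (9, 46), (11, 63)])
READ a @v7: history=[(2, 5), (5, 3), (7, 24), (10, 51)] -> pick v7 -> 24
v12: WRITE b=60  (b history now [(1, 17), (3, 25), (4, 46), (6, 63), (8, 31), (9, 46), (11, 63), (12, 60)])
READ a @v12: history=[(2, 5), (5, 3), (7, 24), (10, 51)] -> pick v10 -> 51
Read results in order: ['17', 'NONE', '46', '24', '51']
NONE count = 1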